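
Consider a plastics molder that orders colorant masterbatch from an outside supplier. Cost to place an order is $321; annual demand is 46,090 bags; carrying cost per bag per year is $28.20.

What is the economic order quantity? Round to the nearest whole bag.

EOQ = √(2DS/H) = √(2 × 46,090 × 321 / 28.2)
    = √(1,049,282.98) ≈ 1,024.35

1,024 bags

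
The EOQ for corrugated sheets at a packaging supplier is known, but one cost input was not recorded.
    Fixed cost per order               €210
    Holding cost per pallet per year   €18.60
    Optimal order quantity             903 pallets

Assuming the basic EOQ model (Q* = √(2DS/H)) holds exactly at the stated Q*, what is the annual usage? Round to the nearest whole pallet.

36,111 pallets per year

EOQ relation: Q² = 2DS/H, so rearrange for the unknown.
D = Q²H / (2S) = 903² × 18.6 / (2 × 210) = 36,110.97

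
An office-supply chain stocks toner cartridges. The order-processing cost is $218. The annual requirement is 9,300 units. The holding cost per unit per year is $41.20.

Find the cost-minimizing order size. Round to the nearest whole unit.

Optimal lot size Q* = (2 × 9,300 × $218 / $41.2)^½ ≈ 313.72

314 units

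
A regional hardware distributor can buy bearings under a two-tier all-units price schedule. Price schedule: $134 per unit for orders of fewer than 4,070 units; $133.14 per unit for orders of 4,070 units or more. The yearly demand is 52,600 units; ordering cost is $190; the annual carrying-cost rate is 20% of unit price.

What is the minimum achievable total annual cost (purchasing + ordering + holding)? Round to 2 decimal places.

H₁ = 20%×$134 = $26.8000;  H₂ = 20%×$133.14 = $26.6280
EOQ₁ = √(2×52,600×190/26.8000) = 863.61  (< 4,070, feasible at tier 1)
EOQ₂ = √(2×52,600×190/26.6280) = 866.39  (< 4,070 → use Q = 4,070 at tier-2 price)
TC(tier 1 (EOQ₁), Q≈863.6) = $7,071,544.73
TC(tier 2, Q≈4,070.0) = $7,059,807.51
Minimum at tier 2: $7,059,807.51

$7,059,807.51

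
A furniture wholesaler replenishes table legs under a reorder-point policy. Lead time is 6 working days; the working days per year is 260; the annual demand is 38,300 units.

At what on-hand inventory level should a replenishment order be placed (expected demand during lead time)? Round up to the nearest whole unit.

Daily demand d = 38,300 / 260 = 147.308 units/day
Demand during lead time = 147.308 × 6 = 883.85
Reorder point = 883.85 → round up

884 units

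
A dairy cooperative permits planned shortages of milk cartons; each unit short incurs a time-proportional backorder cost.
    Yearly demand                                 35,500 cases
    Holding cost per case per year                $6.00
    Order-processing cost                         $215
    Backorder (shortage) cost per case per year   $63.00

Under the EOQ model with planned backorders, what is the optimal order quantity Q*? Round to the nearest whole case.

1,669 cases

Q* = √(2DS/H) · √((H + b)/b)
   = √(2 × 35,500 × 215 / 6) · √((6 + 63) / 63)
   = 1,595.044 × 1.0465 ≈ 1,669.27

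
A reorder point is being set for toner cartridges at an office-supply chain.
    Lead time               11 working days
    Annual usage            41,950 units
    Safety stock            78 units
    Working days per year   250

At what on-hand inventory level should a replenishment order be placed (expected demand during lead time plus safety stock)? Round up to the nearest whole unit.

1,924 units

Daily demand d = 41,950 / 250 = 167.800 units/day
Demand during lead time = 167.800 × 11 = 1,845.80
Reorder point = 1,845.80 + 78 = 1,923.80 → round up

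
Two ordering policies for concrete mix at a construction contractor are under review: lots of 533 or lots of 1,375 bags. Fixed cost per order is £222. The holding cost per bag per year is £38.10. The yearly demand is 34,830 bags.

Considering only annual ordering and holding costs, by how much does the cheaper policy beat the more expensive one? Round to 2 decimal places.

For each Q, cost = (D/Q)·S + (Q/2)·H.
TC(533) = (34,830/533)×222 + (533/2)×38.1 = £24,660.70
TC(1,375) = (34,830/1,375)×222 + (1,375/2)×38.1 = £31,817.21
Lots of 533 are cheaper by £7,156.51.

£7,156.51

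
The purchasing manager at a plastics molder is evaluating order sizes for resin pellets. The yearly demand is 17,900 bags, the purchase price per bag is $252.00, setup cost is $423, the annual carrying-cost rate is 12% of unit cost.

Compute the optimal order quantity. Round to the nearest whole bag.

708 bags

Carrying cost H = $252 × 12% = $30.2400/bag/yr
Q* = √(2·D·S / H) = √(2·17,900·423 / 30.24) = √500,773.8 ≈ 707.65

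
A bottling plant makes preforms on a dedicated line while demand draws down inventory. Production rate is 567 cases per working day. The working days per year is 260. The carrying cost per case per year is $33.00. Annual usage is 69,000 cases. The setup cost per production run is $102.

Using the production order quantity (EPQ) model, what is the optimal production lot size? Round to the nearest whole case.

895 cases

d = 69,000/260 = 265.3846 cases/day;  effective holding cost H(1 − d/p) = 33·(1 − 265.3846/567) = 17.55433
Q* = √(2DS / H_eff) = √(2·69,000·102 / 17.55433) ≈ 895.46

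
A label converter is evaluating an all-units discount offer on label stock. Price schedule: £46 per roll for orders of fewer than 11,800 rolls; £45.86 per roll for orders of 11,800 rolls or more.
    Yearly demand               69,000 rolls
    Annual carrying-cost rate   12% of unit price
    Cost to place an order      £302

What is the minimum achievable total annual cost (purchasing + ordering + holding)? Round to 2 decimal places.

H₁ = 12%×£46 = £5.5200;  H₂ = 12%×£45.86 = £5.5032
EOQ₁ = √(2×69,000×302/5.5200) = 2,747.73  (< 11,800, feasible at tier 1)
EOQ₂ = √(2×69,000×302/5.5032) = 2,751.92  (< 11,800 → use Q = 11,800 at tier-2 price)
TC(tier 1 (EOQ₁), Q≈2,747.7) = £3,189,167.45
TC(tier 2, Q≈11,800.0) = £3,198,574.81
Minimum at tier 1 (EOQ₁): £3,189,167.45

£3,189,167.45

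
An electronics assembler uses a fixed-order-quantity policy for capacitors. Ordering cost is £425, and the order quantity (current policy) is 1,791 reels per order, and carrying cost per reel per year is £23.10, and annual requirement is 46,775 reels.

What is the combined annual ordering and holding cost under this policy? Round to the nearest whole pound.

£31,786

Annual ordering cost = (D/Q)·S = (46,775/1,791) × 425 = £11,099.60
Annual holding cost  = (Q/2)·H = (1,791/2) × 23.1 = £20,686.05
Total = £11,099.60 + £20,686.05 = £31,785.65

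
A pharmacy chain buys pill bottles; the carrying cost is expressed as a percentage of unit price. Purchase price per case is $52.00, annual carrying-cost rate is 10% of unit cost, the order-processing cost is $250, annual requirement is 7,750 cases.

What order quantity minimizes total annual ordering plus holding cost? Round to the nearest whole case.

Carrying cost H = $52 × 10% = $5.2000/case/yr
Q* = √(2·D·S / H) = √(2·7,750·250 / 5.2) = √745,192.3 ≈ 863.25

863 cases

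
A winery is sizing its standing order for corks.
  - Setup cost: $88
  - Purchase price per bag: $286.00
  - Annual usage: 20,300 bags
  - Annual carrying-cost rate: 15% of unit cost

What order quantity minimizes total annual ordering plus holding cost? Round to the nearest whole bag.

289 bags

H = i·C = 0.15 × $286 = $42.9000 per bag-year
2DS/H = 2·20,300·88/42.9 = 83,282.05
EOQ = √83,282.05 ≈ 288.59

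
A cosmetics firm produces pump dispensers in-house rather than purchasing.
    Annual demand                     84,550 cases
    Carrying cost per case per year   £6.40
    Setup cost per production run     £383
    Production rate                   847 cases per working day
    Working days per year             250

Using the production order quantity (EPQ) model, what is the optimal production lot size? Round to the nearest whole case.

Daily demand d = 84,550/250 = 338.200; p = 847; 1 − d/p = 0.60071
EPQ = √(2DS / (H(1 − d/p)))
    = √(2 × 84,550 × 383 / (6.4 × 0.60071)) ≈ 4,104.40

4,104 cases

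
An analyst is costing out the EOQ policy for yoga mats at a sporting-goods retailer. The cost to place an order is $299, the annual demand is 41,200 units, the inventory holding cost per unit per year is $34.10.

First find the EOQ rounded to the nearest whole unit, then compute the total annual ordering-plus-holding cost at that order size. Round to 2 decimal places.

$28,985.21

2DS/H = 2·41,200·299/34.1 = 722,510.26
EOQ = √722,510.26 ≈ 850.01 → Q = 850 units
Ordering: D/Q × S = 41,200/850 × $299 = $14,492.71
Holding:  Q/2 × H = 850/2 × $34.1 = $14,492.50
Total = $14,492.71 + $14,492.50 = $28,985.21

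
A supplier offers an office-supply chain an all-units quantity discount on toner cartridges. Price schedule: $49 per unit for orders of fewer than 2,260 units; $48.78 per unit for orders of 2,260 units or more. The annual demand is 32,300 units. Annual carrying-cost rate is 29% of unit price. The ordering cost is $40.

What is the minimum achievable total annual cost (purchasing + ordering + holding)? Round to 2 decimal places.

H₁ = 29%×$49 = $14.2100;  H₂ = 29%×$48.78 = $14.1462
EOQ₁ = √(2×32,300×40/14.2100) = 426.43  (< 2,260, feasible at tier 1)
EOQ₂ = √(2×32,300×40/14.1462) = 427.39  (< 2,260 → use Q = 2,260 at tier-2 price)
TC(tier 1 (EOQ₁), Q≈426.4) = $1,588,759.59
TC(tier 2, Q≈2,260.0) = $1,592,150.89
Minimum at tier 1 (EOQ₁): $1,588,759.59

$1,588,759.59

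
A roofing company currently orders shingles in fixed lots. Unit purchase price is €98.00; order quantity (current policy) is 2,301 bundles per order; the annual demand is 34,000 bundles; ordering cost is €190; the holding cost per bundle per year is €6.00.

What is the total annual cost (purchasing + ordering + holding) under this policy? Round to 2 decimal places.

Orders/yr = 34,000/2,301 = 14.776; ordering cost = 14.776 × €190 = €2,807.48
Average inventory = 2,301/2 = 1150.5; holding cost = 1150.5 × €6 = €6,903.00
Purchase cost = D·C = 34,000 × 98 = €3,332,000.00
Total = €2,807.48 + €6,903.00 + €3,332,000.00 = €3,341,710.48

€3,341,710.48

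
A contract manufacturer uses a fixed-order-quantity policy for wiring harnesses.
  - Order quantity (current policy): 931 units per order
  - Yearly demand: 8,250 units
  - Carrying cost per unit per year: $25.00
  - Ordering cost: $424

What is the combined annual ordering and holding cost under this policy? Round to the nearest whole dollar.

$15,395

Orders/yr = 8,250/931 = 8.861; ordering cost = 8.861 × $424 = $3,757.25
Average inventory = 931/2 = 465.5; holding cost = 465.5 × $25 = $11,637.50
Total = $3,757.25 + $11,637.50 = $15,394.75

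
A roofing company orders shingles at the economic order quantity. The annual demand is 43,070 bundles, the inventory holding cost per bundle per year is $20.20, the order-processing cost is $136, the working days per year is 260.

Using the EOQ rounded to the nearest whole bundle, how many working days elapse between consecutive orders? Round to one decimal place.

4.6 days

Q* = √(2·D·S / H) = √(2·43,070·136 / 20.2) = √579,952.5 ≈ 761.55 → Q = 762 bundles
Cycle time = (working days × Q)/D = (260 × 762) / 43,070 = 4.600 days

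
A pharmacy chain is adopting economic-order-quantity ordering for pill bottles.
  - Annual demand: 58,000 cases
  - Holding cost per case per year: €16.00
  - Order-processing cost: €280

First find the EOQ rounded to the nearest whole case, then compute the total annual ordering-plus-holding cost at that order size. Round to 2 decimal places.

EOQ = √(2DS/H) = √(2 × 58,000 × 280 / 16)
    = √(2,030,000.00) ≈ 1,424.78 → Q = 1,425 cases
Annual ordering cost = (D/Q)·S = (58,000/1,425) × 280 = €11,396.49
Annual holding cost  = (Q/2)·H = (1,425/2) × 16 = €11,400.00
Total = €11,396.49 + €11,400.00 = €22,796.49

€22,796.49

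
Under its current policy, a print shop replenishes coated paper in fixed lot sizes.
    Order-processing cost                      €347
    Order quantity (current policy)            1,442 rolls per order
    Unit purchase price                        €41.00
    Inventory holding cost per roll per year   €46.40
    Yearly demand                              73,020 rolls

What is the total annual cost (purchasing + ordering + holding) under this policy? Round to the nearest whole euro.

Orders/yr = 73,020/1,442 = 50.638; ordering cost = 50.638 × €347 = €17,571.39
Average inventory = 1,442/2 = 721; holding cost = 721 × €46.4 = €33,454.40
Purchase cost = D·C = 73,020 × 41 = €2,993,820.00
Total = €17,571.39 + €33,454.40 + €2,993,820.00 = €3,044,845.79

€3,044,846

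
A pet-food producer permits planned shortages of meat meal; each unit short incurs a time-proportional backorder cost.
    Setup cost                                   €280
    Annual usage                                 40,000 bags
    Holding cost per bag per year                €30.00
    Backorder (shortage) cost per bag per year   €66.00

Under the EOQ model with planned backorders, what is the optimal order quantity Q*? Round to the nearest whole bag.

Basic EOQ = √(2·40,000·280/30) = 864.099
Backorder adjustment √((H+b)/b) = √((30+66)/66) = 1.2060
Q* = 864.099 × 1.2060 ≈ 1,042.14

1,042 bags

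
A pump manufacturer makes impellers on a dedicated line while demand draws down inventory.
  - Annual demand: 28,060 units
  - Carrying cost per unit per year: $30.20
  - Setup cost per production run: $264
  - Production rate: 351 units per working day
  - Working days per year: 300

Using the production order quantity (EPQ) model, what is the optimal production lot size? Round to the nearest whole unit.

Daily demand d = 28,060/300 = 93.533; p = 351; 1 − d/p = 0.73352
EPQ = √(2DS / (H(1 − d/p)))
    = √(2 × 28,060 × 264 / (30.2 × 0.73352)) ≈ 817.81

818 units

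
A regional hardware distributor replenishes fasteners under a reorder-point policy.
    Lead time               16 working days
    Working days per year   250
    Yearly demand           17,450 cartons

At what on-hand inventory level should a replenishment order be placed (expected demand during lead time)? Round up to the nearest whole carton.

1,117 cartons

Daily demand d = 17,450 / 250 = 69.800 cartons/day
Demand during lead time = 69.800 × 16 = 1,116.80
Reorder point = 1,116.80 → round up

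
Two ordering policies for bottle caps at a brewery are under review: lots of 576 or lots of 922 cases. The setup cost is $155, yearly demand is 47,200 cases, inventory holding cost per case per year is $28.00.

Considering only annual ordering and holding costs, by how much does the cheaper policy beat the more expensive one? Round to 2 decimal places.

For each Q, cost = (D/Q)·S + (Q/2)·H.
TC(576) = (47,200/576)×155 + (576/2)×28 = $20,765.39
TC(922) = (47,200/922)×155 + (922/2)×28 = $20,842.92
Cheaper: Q = 576.  Difference = $77.54

$77.54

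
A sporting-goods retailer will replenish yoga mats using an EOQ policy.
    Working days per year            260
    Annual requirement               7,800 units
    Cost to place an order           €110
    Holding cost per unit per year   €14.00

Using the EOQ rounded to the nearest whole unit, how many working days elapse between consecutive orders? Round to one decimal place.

11.7 days

Q* = √(2·D·S / H) = √(2·7,800·110 / 14) = √122,571.4 ≈ 350.10 → Q = 350 units
T = Q/D × 260 days = 350/7,800 × 260 = 11.667 days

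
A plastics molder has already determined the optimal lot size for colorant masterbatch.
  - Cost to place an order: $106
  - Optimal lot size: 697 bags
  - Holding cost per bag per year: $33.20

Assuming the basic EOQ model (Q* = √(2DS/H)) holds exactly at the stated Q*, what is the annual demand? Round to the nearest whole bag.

76,080 bags per year

EOQ relation: Q² = 2DS/H, so rearrange for the unknown.
D = Q²H / (2S) = 697² × 33.2 / (2 × 106) = 76,079.52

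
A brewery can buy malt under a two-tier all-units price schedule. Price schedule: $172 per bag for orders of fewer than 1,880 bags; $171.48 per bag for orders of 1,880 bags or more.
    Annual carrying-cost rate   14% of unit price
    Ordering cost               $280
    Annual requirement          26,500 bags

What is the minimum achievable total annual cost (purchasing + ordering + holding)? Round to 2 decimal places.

$4,570,733.58

H₁ = 14%×$172 = $24.0800;  H₂ = 14%×$171.48 = $24.0072
EOQ₁ = √(2×26,500×280/24.0800) = 785.03  (< 1,880, feasible at tier 1)
EOQ₂ = √(2×26,500×280/24.0072) = 786.22  (< 1,880 → use Q = 1,880 at tier-2 price)
TC(tier 1 (EOQ₁), Q≈785.0) = $4,576,903.63
TC(tier 2, Q≈1,880.0) = $4,570,733.58
Minimum at tier 2: $4,570,733.58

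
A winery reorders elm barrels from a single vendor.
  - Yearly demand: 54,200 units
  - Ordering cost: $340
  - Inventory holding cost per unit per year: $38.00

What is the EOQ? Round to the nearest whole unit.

EOQ = √(2DS/H) = √(2 × 54,200 × 340 / 38)
    = √(969,894.74) ≈ 984.83

985 units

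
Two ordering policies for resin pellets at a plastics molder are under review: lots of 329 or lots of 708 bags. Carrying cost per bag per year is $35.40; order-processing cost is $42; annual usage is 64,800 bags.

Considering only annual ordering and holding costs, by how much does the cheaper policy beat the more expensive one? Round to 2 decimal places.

Annual cost at Q: ordering D·S/Q plus holding Q·H/2.
TC(329) = (64,800/329)×42 + (329/2)×35.4 = $14,095.64
TC(708) = (64,800/708)×42 + (708/2)×35.4 = $16,375.67
Cheaper: Q = 329.  Difference = $2,280.03

$2,280.03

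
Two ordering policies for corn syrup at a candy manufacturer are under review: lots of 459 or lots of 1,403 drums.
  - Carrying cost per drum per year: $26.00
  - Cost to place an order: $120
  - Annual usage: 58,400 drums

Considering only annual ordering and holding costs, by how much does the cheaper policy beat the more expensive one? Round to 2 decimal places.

Annual cost at Q: ordering D·S/Q plus holding Q·H/2.
TC(459) = (58,400/459)×120 + (459/2)×26 = $21,234.97
TC(1,403) = (58,400/1,403)×120 + (1,403/2)×26 = $23,234.01
Cheaper: Q = 459.  Difference = $1,999.04

$1,999.04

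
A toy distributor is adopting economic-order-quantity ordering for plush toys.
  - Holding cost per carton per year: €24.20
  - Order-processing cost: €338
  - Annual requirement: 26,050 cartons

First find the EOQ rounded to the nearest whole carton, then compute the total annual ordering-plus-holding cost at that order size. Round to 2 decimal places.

€20,643.57

EOQ = √(2DS/H) = √(2 × 26,050 × 338 / 24.2)
    = √(727,677.69) ≈ 853.04 → Q = 853 cartons
Orders/yr = 26,050/853 = 30.539; ordering cost = 30.539 × €338 = €10,322.27
Average inventory = 853/2 = 426.5; holding cost = 426.5 × €24.2 = €10,321.30
Total = €10,322.27 + €10,321.30 = €20,643.57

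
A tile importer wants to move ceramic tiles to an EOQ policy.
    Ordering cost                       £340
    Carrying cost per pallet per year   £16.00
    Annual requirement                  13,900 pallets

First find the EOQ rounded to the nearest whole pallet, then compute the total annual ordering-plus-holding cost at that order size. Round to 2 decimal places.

Q* = √(2·D·S / H) = √(2·13,900·340 / 16) = √590,750.0 ≈ 768.60 → Q = 769 pallets
Ordering: D/Q × S = 13,900/769 × £340 = £6,145.64
Holding:  Q/2 × H = 769/2 × £16 = £6,152.00
Total = £6,145.64 + £6,152.00 = £12,297.64

£12,297.64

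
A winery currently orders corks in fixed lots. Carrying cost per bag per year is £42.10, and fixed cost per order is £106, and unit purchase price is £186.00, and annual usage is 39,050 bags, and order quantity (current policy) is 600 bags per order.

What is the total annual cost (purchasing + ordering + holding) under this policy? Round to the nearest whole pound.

Annual ordering cost = (D/Q)·S = (39,050/600) × 106 = £6,898.83
Annual holding cost  = (Q/2)·H = (600/2) × 42.1 = £12,630.00
Purchase cost = D·C = 39,050 × 186 = £7,263,300.00
Total = £6,898.83 + £12,630.00 + £7,263,300.00 = £7,282,828.83

£7,282,829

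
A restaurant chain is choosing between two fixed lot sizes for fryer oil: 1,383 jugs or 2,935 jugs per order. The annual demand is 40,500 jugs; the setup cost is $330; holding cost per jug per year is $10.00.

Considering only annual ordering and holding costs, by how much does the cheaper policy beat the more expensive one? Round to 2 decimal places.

$2,649.89

TC(Q) = (D/Q)S + (Q/2)H
TC(1,383) = (40,500/1,383)×330 + (1,383/2)×10 = $16,578.77
TC(2,935) = (40,500/2,935)×330 + (2,935/2)×10 = $19,228.66
Cheaper: Q = 1,383.  Difference = $2,649.89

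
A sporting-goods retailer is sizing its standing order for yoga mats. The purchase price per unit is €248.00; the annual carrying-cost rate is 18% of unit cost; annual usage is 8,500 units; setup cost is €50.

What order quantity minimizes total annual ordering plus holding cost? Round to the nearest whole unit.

138 units

Carrying cost H = €248 × 18% = €44.6400/unit/yr
Optimal lot size Q* = (2 × 8,500 × €50 / €44.64)^½ ≈ 137.99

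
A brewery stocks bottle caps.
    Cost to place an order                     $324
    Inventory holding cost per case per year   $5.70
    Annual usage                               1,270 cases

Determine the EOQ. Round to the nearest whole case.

EOQ = √(2DS/H) = √(2 × 1,270 × 324 / 5.7)
    = √(144,378.95) ≈ 379.97

380 cases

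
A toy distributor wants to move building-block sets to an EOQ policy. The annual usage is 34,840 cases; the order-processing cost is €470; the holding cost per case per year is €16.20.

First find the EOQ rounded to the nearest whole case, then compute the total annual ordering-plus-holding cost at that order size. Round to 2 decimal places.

€23,033.53

Q* = √(2·D·S / H) = √(2·34,840·470 / 16.2) = √2,021,580.2 ≈ 1,421.82 → Q = 1,422 cases
Ordering: D/Q × S = 34,840/1,422 × €470 = €11,515.33
Holding:  Q/2 × H = 1,422/2 × €16.2 = €11,518.20
Total = €11,515.33 + €11,518.20 = €23,033.53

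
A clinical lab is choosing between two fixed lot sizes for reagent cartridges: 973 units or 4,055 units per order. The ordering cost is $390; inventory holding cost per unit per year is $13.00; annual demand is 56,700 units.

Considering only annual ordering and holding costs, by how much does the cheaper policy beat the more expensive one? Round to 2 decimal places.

TC(Q) = (D/Q)S + (Q/2)H
TC(973) = (56,700/973)×390 + (973/2)×13 = $29,051.12
TC(4,055) = (56,700/4,055)×390 + (4,055/2)×13 = $31,810.77
Cheaper: Q = 973.  Difference = $2,759.65

$2,759.65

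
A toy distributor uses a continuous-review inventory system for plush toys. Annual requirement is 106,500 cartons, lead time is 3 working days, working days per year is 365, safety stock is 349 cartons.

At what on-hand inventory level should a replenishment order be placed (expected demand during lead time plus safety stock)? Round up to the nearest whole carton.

Daily demand d = 106,500 / 365 = 291.781 cartons/day
Demand during lead time = 291.781 × 3 = 875.34
Reorder point = 875.34 + 349 = 1,224.34 → round up

1,225 cartons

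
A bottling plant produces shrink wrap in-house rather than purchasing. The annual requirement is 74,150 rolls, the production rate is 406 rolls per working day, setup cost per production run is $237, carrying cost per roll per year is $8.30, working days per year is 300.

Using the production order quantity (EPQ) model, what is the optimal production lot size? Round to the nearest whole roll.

3,290 rolls

d = 74,150/300 = 247.1667 rolls/day;  effective holding cost H(1 − d/p) = 8.3·(1 − 247.1667/406) = 3.24709
Q* = √(2DS / H_eff) = √(2·74,150·237 / 3.24709) ≈ 3,290.02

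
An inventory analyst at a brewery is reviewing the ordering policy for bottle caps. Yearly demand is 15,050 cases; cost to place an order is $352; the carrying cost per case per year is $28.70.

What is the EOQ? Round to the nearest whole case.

EOQ = √(2DS/H) = √(2 × 15,050 × 352 / 28.7)
    = √(369,170.73) ≈ 607.59

608 cases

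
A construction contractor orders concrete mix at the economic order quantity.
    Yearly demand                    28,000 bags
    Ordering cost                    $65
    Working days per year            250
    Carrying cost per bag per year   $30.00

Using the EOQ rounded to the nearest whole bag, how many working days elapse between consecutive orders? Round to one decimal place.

3.1 days

Optimal lot size Q* = (2 × 28,000 × $65 / $30)^½ ≈ 348.33 → Q = 348 bags
Days between orders = 250 / (D/Q) = 250 / 80.460 ≈ 3.107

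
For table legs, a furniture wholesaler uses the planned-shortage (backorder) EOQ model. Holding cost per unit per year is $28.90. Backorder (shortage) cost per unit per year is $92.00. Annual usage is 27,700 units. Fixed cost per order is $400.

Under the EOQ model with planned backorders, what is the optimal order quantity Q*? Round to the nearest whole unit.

Q* = √(2DS/H) · √((H + b)/b)
   = √(2 × 27,700 × 400 / 28.9) · √((28.9 + 92) / 92)
   = 875.661 × 1.1464 ≈ 1,003.82

1,004 units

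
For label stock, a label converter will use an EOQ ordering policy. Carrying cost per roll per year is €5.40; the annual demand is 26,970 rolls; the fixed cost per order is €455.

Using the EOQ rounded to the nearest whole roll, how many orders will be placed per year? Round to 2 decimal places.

Q* = √(2·D·S / H) = √(2·26,970·455 / 5.4) = √4,544,944.4 ≈ 2,131.89 → Q = 2,132
Orders per year = D/Q = 26,970 / 2,132 = 12.650

12.65 orders per year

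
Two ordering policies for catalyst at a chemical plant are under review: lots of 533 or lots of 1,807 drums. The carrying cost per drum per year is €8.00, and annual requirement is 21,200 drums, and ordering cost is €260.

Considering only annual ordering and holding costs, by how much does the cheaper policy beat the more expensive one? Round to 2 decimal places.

For each Q, cost = (D/Q)·S + (Q/2)·H.
TC(533) = (21,200/533)×260 + (533/2)×8 = €12,473.46
TC(1,807) = (21,200/1,807)×260 + (1,807/2)×8 = €10,278.36
Cheaper: Q = 1,807.  Difference = €2,195.10

€2,195.10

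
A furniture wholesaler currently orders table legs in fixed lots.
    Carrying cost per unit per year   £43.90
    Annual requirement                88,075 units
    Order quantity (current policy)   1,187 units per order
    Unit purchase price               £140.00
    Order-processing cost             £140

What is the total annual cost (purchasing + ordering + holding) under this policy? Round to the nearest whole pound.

£12,366,943

Annual ordering cost = (D/Q)·S = (88,075/1,187) × 140 = £10,387.95
Annual holding cost  = (Q/2)·H = (1,187/2) × 43.9 = £26,054.65
Purchase cost = D·C = 88,075 × 140 = £12,330,500.00
Total = £10,387.95 + £26,054.65 + £12,330,500.00 = £12,366,942.60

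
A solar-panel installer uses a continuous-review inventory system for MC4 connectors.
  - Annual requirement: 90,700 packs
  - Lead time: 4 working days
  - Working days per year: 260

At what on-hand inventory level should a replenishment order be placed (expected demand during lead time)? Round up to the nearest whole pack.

Daily demand d = 90,700 / 260 = 348.846 packs/day
Demand during lead time = 348.846 × 4 = 1,395.38
Reorder point = 1,395.38 → round up

1,396 packs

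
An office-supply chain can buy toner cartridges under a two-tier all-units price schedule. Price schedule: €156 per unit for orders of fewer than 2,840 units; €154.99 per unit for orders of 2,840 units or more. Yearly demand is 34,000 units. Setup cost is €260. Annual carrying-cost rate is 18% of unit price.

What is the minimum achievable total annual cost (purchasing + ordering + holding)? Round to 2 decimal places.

H₁ = 18%×€156 = €28.0800;  H₂ = 18%×€154.99 = €27.8982
EOQ₁ = √(2×34,000×260/28.0800) = 793.49  (< 2,840, feasible at tier 1)
EOQ₂ = √(2×34,000×260/27.8982) = 796.07  (< 2,840 → use Q = 2,840 at tier-2 price)
TC(tier 1 (EOQ₁), Q≈793.5) = €5,326,281.26
TC(tier 2, Q≈2,840.0) = €5,312,388.12
Minimum at tier 2: €5,312,388.12

€5,312,388.12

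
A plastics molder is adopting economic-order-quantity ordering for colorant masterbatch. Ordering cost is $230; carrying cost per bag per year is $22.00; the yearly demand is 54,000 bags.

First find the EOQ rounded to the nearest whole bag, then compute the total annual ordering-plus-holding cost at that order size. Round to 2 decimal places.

Q* = √(2·D·S / H) = √(2·54,000·230 / 22) = √1,129,090.9 ≈ 1,062.59 → Q = 1,063 bags
Orders/yr = 54,000/1,063 = 50.800; ordering cost = 50.800 × $230 = $11,683.91
Average inventory = 1,063/2 = 531.5; holding cost = 531.5 × $22 = $11,693.00
Total = $11,683.91 + $11,693.00 = $23,376.91

$23,376.91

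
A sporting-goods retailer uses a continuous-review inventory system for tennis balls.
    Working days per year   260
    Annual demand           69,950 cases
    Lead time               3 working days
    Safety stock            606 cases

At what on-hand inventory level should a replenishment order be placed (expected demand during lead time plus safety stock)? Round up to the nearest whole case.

1,414 cases

Daily demand d = 69,950 / 260 = 269.038 cases/day
Demand during lead time = 269.038 × 3 = 807.12
Reorder point = 807.12 + 606 = 1,413.12 → round up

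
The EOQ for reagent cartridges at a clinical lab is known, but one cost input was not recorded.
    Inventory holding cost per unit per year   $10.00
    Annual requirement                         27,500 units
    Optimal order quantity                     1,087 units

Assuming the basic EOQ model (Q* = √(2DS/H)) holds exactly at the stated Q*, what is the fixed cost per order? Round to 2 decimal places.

$214.83

Since Q* = (2DS/H)^½, squaring gives Q*²·H = 2DS.
S = Q²H / (2D) = 1,087² × 10 / (2 × 27,500) = 214.8307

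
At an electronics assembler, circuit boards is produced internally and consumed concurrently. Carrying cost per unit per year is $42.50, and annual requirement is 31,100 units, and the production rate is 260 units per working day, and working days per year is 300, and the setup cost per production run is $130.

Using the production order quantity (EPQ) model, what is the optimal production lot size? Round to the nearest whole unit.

563 units

d = 31,100/300 = 103.6667 units/day;  effective holding cost H(1 − d/p) = 42.5·(1 − 103.6667/260) = 25.55449
Q* = √(2DS / H_eff) = √(2·31,100·130 / 25.55449) ≈ 562.51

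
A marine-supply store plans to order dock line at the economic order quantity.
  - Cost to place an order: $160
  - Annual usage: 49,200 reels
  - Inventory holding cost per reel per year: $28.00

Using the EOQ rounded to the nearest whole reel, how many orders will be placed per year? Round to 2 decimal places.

Optimal lot size Q* = (2 × 49,200 × $160 / $28)^½ ≈ 749.86 → Q = 750
Orders per year = D/Q = 49,200 / 750 = 65.600

65.60 orders per year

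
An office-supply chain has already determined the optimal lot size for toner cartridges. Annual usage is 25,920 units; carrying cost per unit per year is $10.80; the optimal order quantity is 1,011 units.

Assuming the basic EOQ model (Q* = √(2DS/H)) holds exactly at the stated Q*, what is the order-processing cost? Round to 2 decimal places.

$212.94

Since Q* = (2DS/H)^½, squaring gives Q*²·H = 2DS.
S = Q²H / (2D) = 1,011² × 10.8 / (2 × 25,920) = 212.9419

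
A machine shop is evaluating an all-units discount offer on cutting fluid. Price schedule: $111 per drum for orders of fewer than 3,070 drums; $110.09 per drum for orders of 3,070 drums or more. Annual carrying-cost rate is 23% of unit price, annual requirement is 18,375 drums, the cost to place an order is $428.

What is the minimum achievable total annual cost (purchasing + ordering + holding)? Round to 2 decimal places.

H₁ = 23%×$111 = $25.5300;  H₂ = 23%×$110.09 = $25.3207
EOQ₁ = √(2×18,375×428/25.5300) = 784.92  (< 3,070, feasible at tier 1)
EOQ₂ = √(2×18,375×428/25.3207) = 788.16  (< 3,070 → use Q = 3,070 at tier-2 price)
TC(tier 1 (EOQ₁), Q≈784.9) = $2,059,664.00
TC(tier 2, Q≈3,070.0) = $2,064,332.75
Minimum at tier 1 (EOQ₁): $2,059,664.00

$2,059,664.00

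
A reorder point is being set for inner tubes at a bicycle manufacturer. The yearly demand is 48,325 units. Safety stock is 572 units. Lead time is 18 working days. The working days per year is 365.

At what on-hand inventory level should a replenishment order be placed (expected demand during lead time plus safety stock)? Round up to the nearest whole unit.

Daily demand d = 48,325 / 365 = 132.397 units/day
Demand during lead time = 132.397 × 18 = 2,383.15
Reorder point = 2,383.15 + 572 = 2,955.15 → round up

2,956 units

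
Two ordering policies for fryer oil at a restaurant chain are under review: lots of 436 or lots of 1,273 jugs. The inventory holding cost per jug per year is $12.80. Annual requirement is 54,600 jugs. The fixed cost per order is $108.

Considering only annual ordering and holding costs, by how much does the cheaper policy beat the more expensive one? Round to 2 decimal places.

For each Q, cost = (D/Q)·S + (Q/2)·H.
TC(436) = (54,600/436)×108 + (436/2)×12.8 = $16,315.17
TC(1,273) = (54,600/1,273)×108 + (1,273/2)×12.8 = $12,779.41
Cheaper: Q = 1,273.  Difference = $3,535.76

$3,535.76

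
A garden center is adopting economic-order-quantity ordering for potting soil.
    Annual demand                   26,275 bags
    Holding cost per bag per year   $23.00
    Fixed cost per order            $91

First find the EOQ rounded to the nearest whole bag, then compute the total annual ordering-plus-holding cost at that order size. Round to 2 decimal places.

$10,487.48

Optimal lot size Q* = (2 × 26,275 × $91 / $23)^½ ≈ 455.98 → Q = 456 bags
Ordering: D/Q × S = 26,275/456 × $91 = $5,243.48
Holding:  Q/2 × H = 456/2 × $23 = $5,244.00
Total = $5,243.48 + $5,244.00 = $10,487.48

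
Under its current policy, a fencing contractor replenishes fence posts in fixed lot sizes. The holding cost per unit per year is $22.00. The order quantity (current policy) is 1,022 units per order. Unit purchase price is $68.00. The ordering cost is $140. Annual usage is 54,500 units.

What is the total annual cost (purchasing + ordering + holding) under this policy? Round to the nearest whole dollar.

$3,724,708

Orders/yr = 54,500/1,022 = 53.327; ordering cost = 53.327 × $140 = $7,465.75
Average inventory = 1,022/2 = 511; holding cost = 511 × $22 = $11,242.00
Purchase cost = D·C = 54,500 × 68 = $3,706,000.00
Total = $7,465.75 + $11,242.00 + $3,706,000.00 = $3,724,707.75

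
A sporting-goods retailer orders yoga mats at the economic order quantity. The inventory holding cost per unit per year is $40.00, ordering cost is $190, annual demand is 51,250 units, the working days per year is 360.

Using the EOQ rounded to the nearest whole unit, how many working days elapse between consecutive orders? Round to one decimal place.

4.9 days

EOQ = √(2DS/H) = √(2 × 51,250 × 190 / 40)
    = √(486,875.00) ≈ 697.76 → Q = 698 units
Cycle time = (working days × Q)/D = (360 × 698) / 51,250 = 4.903 days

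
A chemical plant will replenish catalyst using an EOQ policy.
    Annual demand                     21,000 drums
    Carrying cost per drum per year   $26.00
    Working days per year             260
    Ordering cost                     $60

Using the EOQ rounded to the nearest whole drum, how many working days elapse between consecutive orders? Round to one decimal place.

Optimal lot size Q* = (2 × 21,000 × $60 / $26)^½ ≈ 311.32 → Q = 311 drums
Days between orders = 260 / (D/Q) = 260 / 67.524 ≈ 3.850

3.9 days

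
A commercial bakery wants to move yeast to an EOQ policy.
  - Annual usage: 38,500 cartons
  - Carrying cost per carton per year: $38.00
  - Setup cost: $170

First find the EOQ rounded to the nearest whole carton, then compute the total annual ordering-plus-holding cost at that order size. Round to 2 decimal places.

2DS/H = 2·38,500·170/38 = 344,473.68
EOQ = √344,473.68 ≈ 586.92 → Q = 587 cartons
Annual ordering cost = (D/Q)·S = (38,500/587) × 170 = $11,149.91
Annual holding cost  = (Q/2)·H = (587/2) × 38 = $11,153.00
Total = $11,149.91 + $11,153.00 = $22,302.91

$22,302.91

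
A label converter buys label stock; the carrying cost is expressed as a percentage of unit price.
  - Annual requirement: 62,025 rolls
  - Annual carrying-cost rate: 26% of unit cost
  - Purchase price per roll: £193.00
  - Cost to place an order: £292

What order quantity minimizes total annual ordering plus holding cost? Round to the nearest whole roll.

H = i·C = 0.26 × £193 = £50.1800 per roll-year
Q* = √(2·D·S / H) = √(2·62,025·292 / 50.18) = √721,853.3 ≈ 849.62

850 rolls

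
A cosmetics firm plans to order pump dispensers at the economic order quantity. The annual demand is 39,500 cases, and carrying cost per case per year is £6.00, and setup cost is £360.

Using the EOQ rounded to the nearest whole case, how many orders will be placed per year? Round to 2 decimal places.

18.14 orders per year

Optimal lot size Q* = (2 × 39,500 × £360 / £6)^½ ≈ 2,177.15 → Q = 2,177
Orders per year = D/Q = 39,500 / 2,177 = 18.144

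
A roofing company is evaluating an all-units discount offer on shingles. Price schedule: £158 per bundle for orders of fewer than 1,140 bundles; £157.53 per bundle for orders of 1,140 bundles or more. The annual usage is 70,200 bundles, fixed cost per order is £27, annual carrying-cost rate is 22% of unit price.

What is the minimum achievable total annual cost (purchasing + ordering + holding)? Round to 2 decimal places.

H₁ = 22%×£158 = £34.7600;  H₂ = 22%×£157.53 = £34.6566
EOQ₁ = √(2×70,200×27/34.7600) = 330.24  (< 1,140, feasible at tier 1)
EOQ₂ = √(2×70,200×27/34.6566) = 330.73  (< 1,140 → use Q = 1,140 at tier-2 price)
TC(tier 1 (EOQ₁), Q≈330.2) = £11,103,079.03
TC(tier 2, Q≈1,140.0) = £11,080,022.89
Minimum at tier 2: £11,080,022.89

£11,080,022.89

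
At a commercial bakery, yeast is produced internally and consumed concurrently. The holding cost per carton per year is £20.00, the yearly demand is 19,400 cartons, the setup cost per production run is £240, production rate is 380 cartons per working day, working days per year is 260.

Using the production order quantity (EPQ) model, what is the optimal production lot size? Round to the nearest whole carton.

Daily demand d = 19,400/260 = 74.615; p = 380; 1 − d/p = 0.80364
EPQ = √(2DS / (H(1 − d/p)))
    = √(2 × 19,400 × 240 / (20 × 0.80364)) ≈ 761.16

761 cartons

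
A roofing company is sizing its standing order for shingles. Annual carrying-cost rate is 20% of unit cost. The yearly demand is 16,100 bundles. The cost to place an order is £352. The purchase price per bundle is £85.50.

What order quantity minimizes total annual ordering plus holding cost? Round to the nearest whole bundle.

814 bundles

Carrying cost H = £85.5 × 20% = £17.1000/bundle/yr
Optimal lot size Q* = (2 × 16,100 × £352 / £17.1)^½ ≈ 814.14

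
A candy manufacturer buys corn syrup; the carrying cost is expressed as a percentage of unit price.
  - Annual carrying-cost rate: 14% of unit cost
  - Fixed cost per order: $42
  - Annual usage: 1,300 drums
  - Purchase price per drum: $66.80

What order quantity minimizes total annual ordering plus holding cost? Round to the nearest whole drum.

108 drums

Holding cost per drum per year: H = 14% × $66.8 = $9.3520
EOQ = √(2DS/H) = √(2 × 1,300 × 42 / 9.352)
    = √(11,676.65) ≈ 108.06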